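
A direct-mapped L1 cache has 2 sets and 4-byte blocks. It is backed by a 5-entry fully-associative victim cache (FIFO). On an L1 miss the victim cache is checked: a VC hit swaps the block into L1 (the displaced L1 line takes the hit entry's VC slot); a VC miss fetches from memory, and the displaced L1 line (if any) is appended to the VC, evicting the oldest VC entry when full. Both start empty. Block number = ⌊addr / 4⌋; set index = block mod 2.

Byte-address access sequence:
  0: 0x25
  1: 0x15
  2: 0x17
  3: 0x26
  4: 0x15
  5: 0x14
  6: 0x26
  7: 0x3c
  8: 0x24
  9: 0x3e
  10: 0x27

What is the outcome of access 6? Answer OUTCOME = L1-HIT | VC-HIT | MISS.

0: 0x25 (blk 9, set 1) → MISS  vc=[]
1: 0x15 (blk 5, set 1) → MISS  vc=[9]
2: 0x17 (blk 5, set 1) → L1-HIT  vc=[9]
3: 0x26 (blk 9, set 1) → VC-HIT  vc=[5]
4: 0x15 (blk 5, set 1) → VC-HIT  vc=[9]
5: 0x14 (blk 5, set 1) → L1-HIT  vc=[9]
6: 0x26 (blk 9, set 1) → VC-HIT  vc=[5]
7: 0x3c (blk 15, set 1) → MISS  vc=[5, 9]
8: 0x24 (blk 9, set 1) → VC-HIT  vc=[5, 15]
9: 0x3e (blk 15, set 1) → VC-HIT  vc=[5, 9]
10: 0x27 (blk 9, set 1) → VC-HIT  vc=[5, 15]

OUTCOME = VC-HIT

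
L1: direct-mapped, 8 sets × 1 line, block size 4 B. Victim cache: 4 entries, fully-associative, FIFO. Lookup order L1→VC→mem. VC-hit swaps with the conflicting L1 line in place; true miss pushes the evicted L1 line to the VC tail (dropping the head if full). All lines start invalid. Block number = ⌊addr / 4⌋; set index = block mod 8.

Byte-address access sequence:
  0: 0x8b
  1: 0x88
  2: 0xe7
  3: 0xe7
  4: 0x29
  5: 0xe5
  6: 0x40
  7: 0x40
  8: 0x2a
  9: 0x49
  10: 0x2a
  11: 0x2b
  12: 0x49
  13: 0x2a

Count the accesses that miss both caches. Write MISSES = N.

0: 0x8b (blk 34, set 2) → MISS  vc=[]
1: 0x88 (blk 34, set 2) → L1-HIT  vc=[]
2: 0xe7 (blk 57, set 1) → MISS  vc=[]
3: 0xe7 (blk 57, set 1) → L1-HIT  vc=[]
4: 0x29 (blk 10, set 2) → MISS  vc=[34]
5: 0xe5 (blk 57, set 1) → L1-HIT  vc=[34]
6: 0x40 (blk 16, set 0) → MISS  vc=[34]
7: 0x40 (blk 16, set 0) → L1-HIT  vc=[34]
8: 0x2a (blk 10, set 2) → L1-HIT  vc=[34]
9: 0x49 (blk 18, set 2) → MISS  vc=[34, 10]
10: 0x2a (blk 10, set 2) → VC-HIT  vc=[34, 18]
11: 0x2b (blk 10, set 2) → L1-HIT  vc=[34, 18]
12: 0x49 (blk 18, set 2) → VC-HIT  vc=[34, 10]
13: 0x2a (blk 10, set 2) → VC-HIT  vc=[34, 18]

MISSES = 5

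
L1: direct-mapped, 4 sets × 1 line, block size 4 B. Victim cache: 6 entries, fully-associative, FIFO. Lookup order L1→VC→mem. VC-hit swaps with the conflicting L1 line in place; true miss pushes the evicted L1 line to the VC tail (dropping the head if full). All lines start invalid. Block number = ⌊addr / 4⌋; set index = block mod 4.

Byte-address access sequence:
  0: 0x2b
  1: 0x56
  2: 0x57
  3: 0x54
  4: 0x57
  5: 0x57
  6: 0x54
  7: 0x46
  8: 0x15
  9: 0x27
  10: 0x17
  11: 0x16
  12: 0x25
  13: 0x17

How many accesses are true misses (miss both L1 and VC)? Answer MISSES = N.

  [0] addr=0x2b blk=10 s=2: MISS | VC []
  [1] addr=0x56 blk=21 s=1: MISS | VC []
  [2] addr=0x57 blk=21 s=1: L1-HIT | VC []
  [3] addr=0x54 blk=21 s=1: L1-HIT | VC []
  [4] addr=0x57 blk=21 s=1: L1-HIT | VC []
  [5] addr=0x57 blk=21 s=1: L1-HIT | VC []
  [6] addr=0x54 blk=21 s=1: L1-HIT | VC []
  [7] addr=0x46 blk=17 s=1: MISS | VC [21]
  [8] addr=0x15 blk=5 s=1: MISS | VC [21, 17]
  [9] addr=0x27 blk=9 s=1: MISS | VC [21, 17, 5]
  [10] addr=0x17 blk=5 s=1: VC-HIT | VC [21, 17, 9]
  [11] addr=0x16 blk=5 s=1: L1-HIT | VC [21, 17, 9]
  [12] addr=0x25 blk=9 s=1: VC-HIT | VC [21, 17, 5]
  [13] addr=0x17 blk=5 s=1: VC-HIT | VC [21, 17, 9]

MISSES = 5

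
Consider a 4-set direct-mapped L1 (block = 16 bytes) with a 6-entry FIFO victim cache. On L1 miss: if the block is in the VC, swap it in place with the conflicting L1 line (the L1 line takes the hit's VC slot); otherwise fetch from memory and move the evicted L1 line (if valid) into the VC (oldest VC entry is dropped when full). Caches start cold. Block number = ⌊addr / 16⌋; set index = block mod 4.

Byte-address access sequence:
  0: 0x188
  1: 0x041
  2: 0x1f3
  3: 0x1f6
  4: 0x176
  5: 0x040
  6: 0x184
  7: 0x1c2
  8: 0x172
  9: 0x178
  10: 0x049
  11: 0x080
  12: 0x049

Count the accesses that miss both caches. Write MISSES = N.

#0 0x188→b24/s0 MISS; vc=[]
#1 0x41→b4/s0 MISS; vc=[24]
#2 0x1f3→b31/s3 MISS; vc=[24]
#3 0x1f6→b31/s3 L1-HIT; vc=[24]
#4 0x176→b23/s3 MISS; vc=[24,31]
#5 0x40→b4/s0 L1-HIT; vc=[24,31]
#6 0x184→b24/s0 VC-HIT; vc=[4,31]
#7 0x1c2→b28/s0 MISS; vc=[4,31,24]
#8 0x172→b23/s3 L1-HIT; vc=[4,31,24]
#9 0x178→b23/s3 L1-HIT; vc=[4,31,24]
#10 0x49→b4/s0 VC-HIT; vc=[28,31,24]
#11 0x80→b8/s0 MISS; vc=[28,31,24,4]
#12 0x49→b4/s0 VC-HIT; vc=[28,31,24,8]

MISSES = 6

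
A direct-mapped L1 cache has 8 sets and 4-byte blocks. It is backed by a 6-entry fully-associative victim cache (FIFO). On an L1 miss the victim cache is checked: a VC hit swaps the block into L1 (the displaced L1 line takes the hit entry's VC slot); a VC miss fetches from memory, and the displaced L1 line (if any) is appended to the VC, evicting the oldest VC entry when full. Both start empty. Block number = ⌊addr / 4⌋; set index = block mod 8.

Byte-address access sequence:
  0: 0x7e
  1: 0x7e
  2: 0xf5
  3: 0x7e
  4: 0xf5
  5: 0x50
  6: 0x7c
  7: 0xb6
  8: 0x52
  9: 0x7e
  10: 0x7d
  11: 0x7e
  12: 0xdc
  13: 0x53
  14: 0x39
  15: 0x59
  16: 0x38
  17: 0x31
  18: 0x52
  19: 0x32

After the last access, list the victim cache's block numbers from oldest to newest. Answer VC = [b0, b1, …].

0: 0x7e (blk 31, set 7) → MISS  vc=[]
1: 0x7e (blk 31, set 7) → L1-HIT  vc=[]
2: 0xf5 (blk 61, set 5) → MISS  vc=[]
3: 0x7e (blk 31, set 7) → L1-HIT  vc=[]
4: 0xf5 (blk 61, set 5) → L1-HIT  vc=[]
5: 0x50 (blk 20, set 4) → MISS  vc=[]
6: 0x7c (blk 31, set 7) → L1-HIT  vc=[]
7: 0xb6 (blk 45, set 5) → MISS  vc=[61]
8: 0x52 (blk 20, set 4) → L1-HIT  vc=[61]
9: 0x7e (blk 31, set 7) → L1-HIT  vc=[61]
10: 0x7d (blk 31, set 7) → L1-HIT  vc=[61]
11: 0x7e (blk 31, set 7) → L1-HIT  vc=[61]
12: 0xdc (blk 55, set 7) → MISS  vc=[61, 31]
13: 0x53 (blk 20, set 4) → L1-HIT  vc=[61, 31]
14: 0x39 (blk 14, set 6) → MISS  vc=[61, 31]
15: 0x59 (blk 22, set 6) → MISS  vc=[61, 31, 14]
16: 0x38 (blk 14, set 6) → VC-HIT  vc=[61, 31, 22]
17: 0x31 (blk 12, set 4) → MISS  vc=[61, 31, 22, 20]
18: 0x52 (blk 20, set 4) → VC-HIT  vc=[61, 31, 22, 12]
19: 0x32 (blk 12, set 4) → VC-HIT  vc=[61, 31, 22, 20]

VC = [61, 31, 22, 20]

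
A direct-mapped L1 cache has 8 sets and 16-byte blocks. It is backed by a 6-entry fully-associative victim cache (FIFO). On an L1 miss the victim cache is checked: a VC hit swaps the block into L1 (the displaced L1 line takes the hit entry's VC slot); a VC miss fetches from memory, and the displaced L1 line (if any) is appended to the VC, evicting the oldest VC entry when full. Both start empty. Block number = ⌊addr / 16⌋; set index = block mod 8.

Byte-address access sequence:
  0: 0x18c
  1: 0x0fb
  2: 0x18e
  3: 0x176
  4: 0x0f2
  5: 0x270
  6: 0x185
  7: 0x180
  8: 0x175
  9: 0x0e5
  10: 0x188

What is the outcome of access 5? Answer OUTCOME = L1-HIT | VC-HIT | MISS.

#0 0x18c→b24/s0 MISS; vc=[]
#1 0xfb→b15/s7 MISS; vc=[]
#2 0x18e→b24/s0 L1-HIT; vc=[]
#3 0x176→b23/s7 MISS; vc=[15]
#4 0xf2→b15/s7 VC-HIT; vc=[23]
#5 0x270→b39/s7 MISS; vc=[23,15]
#6 0x185→b24/s0 L1-HIT; vc=[23,15]
#7 0x180→b24/s0 L1-HIT; vc=[23,15]
#8 0x175→b23/s7 VC-HIT; vc=[39,15]
#9 0xe5→b14/s6 MISS; vc=[39,15]
#10 0x188→b24/s0 L1-HIT; vc=[39,15]

OUTCOME = MISS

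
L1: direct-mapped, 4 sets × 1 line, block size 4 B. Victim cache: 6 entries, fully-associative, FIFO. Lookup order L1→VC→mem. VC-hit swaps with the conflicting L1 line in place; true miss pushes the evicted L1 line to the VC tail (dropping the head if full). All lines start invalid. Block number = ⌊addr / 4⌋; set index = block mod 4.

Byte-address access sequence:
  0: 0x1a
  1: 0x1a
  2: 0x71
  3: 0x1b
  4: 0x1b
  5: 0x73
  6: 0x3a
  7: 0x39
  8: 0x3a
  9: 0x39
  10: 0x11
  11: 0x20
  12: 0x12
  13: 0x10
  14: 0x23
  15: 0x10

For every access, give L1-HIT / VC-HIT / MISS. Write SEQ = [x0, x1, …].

SEQ = [MISS, L1-HIT, MISS, L1-HIT, L1-HIT, L1-HIT, MISS, L1-HIT, L1-HIT, L1-HIT, MISS, MISS, VC-HIT, L1-HIT, VC-HIT, VC-HIT]

  [0] addr=0x1a blk=6 s=2: MISS | VC []
  [1] addr=0x1a blk=6 s=2: L1-HIT | VC []
  [2] addr=0x71 blk=28 s=0: MISS | VC []
  [3] addr=0x1b blk=6 s=2: L1-HIT | VC []
  [4] addr=0x1b blk=6 s=2: L1-HIT | VC []
  [5] addr=0x73 blk=28 s=0: L1-HIT | VC []
  [6] addr=0x3a blk=14 s=2: MISS | VC [6]
  [7] addr=0x39 blk=14 s=2: L1-HIT | VC [6]
  [8] addr=0x3a blk=14 s=2: L1-HIT | VC [6]
  [9] addr=0x39 blk=14 s=2: L1-HIT | VC [6]
  [10] addr=0x11 blk=4 s=0: MISS | VC [6, 28]
  [11] addr=0x20 blk=8 s=0: MISS | VC [6, 28, 4]
  [12] addr=0x12 blk=4 s=0: VC-HIT | VC [6, 28, 8]
  [13] addr=0x10 blk=4 s=0: L1-HIT | VC [6, 28, 8]
  [14] addr=0x23 blk=8 s=0: VC-HIT | VC [6, 28, 4]
  [15] addr=0x10 blk=4 s=0: VC-HIT | VC [6, 28, 8]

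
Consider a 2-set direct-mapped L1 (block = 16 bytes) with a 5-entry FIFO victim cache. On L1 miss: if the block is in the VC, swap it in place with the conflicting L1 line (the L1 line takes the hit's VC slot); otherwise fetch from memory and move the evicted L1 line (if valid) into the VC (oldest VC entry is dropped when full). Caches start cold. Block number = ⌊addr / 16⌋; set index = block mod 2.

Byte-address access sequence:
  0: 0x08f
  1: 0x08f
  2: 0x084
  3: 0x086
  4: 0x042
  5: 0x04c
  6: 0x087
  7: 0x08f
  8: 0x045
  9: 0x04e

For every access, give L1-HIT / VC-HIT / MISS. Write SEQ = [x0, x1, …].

SEQ = [MISS, L1-HIT, L1-HIT, L1-HIT, MISS, L1-HIT, VC-HIT, L1-HIT, VC-HIT, L1-HIT]

  [0] addr=0x8f blk=8 s=0: MISS | VC []
  [1] addr=0x8f blk=8 s=0: L1-HIT | VC []
  [2] addr=0x84 blk=8 s=0: L1-HIT | VC []
  [3] addr=0x86 blk=8 s=0: L1-HIT | VC []
  [4] addr=0x42 blk=4 s=0: MISS | VC [8]
  [5] addr=0x4c blk=4 s=0: L1-HIT | VC [8]
  [6] addr=0x87 blk=8 s=0: VC-HIT | VC [4]
  [7] addr=0x8f blk=8 s=0: L1-HIT | VC [4]
  [8] addr=0x45 blk=4 s=0: VC-HIT | VC [8]
  [9] addr=0x4e blk=4 s=0: L1-HIT | VC [8]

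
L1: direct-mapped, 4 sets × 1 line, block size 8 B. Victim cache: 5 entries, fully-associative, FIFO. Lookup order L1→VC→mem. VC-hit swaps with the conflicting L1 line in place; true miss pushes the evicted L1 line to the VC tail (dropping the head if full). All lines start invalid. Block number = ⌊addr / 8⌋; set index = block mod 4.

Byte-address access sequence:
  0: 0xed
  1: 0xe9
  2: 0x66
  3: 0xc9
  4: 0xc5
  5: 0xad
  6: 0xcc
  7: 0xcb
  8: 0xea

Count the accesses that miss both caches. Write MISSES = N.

#0 0xed→b29/s1 MISS; vc=[]
#1 0xe9→b29/s1 L1-HIT; vc=[]
#2 0x66→b12/s0 MISS; vc=[]
#3 0xc9→b25/s1 MISS; vc=[29]
#4 0xc5→b24/s0 MISS; vc=[29,12]
#5 0xad→b21/s1 MISS; vc=[29,12,25]
#6 0xcc→b25/s1 VC-HIT; vc=[29,12,21]
#7 0xcb→b25/s1 L1-HIT; vc=[29,12,21]
#8 0xea→b29/s1 VC-HIT; vc=[25,12,21]

MISSES = 5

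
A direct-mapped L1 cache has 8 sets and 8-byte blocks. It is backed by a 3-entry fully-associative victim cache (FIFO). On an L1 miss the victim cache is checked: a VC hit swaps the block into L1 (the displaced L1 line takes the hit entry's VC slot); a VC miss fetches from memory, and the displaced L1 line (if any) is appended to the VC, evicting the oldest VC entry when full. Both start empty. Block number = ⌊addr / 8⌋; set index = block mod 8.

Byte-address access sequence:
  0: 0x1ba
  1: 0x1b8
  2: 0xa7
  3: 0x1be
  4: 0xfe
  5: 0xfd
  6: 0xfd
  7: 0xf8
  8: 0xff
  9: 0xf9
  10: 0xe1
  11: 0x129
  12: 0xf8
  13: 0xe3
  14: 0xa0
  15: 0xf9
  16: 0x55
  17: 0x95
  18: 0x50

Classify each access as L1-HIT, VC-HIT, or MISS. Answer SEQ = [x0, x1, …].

SEQ = [MISS, L1-HIT, MISS, L1-HIT, MISS, L1-HIT, L1-HIT, L1-HIT, L1-HIT, L1-HIT, MISS, MISS, L1-HIT, L1-HIT, VC-HIT, L1-HIT, MISS, MISS, VC-HIT]

0: 0x1ba (blk 55, set 7) → MISS  vc=[]
1: 0x1b8 (blk 55, set 7) → L1-HIT  vc=[]
2: 0xa7 (blk 20, set 4) → MISS  vc=[]
3: 0x1be (blk 55, set 7) → L1-HIT  vc=[]
4: 0xfe (blk 31, set 7) → MISS  vc=[55]
5: 0xfd (blk 31, set 7) → L1-HIT  vc=[55]
6: 0xfd (blk 31, set 7) → L1-HIT  vc=[55]
7: 0xf8 (blk 31, set 7) → L1-HIT  vc=[55]
8: 0xff (blk 31, set 7) → L1-HIT  vc=[55]
9: 0xf9 (blk 31, set 7) → L1-HIT  vc=[55]
10: 0xe1 (blk 28, set 4) → MISS  vc=[55, 20]
11: 0x129 (blk 37, set 5) → MISS  vc=[55, 20]
12: 0xf8 (blk 31, set 7) → L1-HIT  vc=[55, 20]
13: 0xe3 (blk 28, set 4) → L1-HIT  vc=[55, 20]
14: 0xa0 (blk 20, set 4) → VC-HIT  vc=[55, 28]
15: 0xf9 (blk 31, set 7) → L1-HIT  vc=[55, 28]
16: 0x55 (blk 10, set 2) → MISS  vc=[55, 28]
17: 0x95 (blk 18, set 2) → MISS  vc=[55, 28, 10]
18: 0x50 (blk 10, set 2) → VC-HIT  vc=[55, 28, 18]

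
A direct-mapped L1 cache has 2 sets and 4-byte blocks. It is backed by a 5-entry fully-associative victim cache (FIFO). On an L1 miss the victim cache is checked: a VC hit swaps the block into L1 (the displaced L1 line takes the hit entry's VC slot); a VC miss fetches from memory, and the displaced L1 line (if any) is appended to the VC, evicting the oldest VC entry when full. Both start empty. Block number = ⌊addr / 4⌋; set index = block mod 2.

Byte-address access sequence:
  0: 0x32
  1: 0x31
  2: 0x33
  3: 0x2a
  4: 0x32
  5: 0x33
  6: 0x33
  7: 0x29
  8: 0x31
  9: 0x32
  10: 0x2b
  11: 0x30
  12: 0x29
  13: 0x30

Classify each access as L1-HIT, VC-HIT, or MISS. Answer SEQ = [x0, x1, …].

SEQ = [MISS, L1-HIT, L1-HIT, MISS, VC-HIT, L1-HIT, L1-HIT, VC-HIT, VC-HIT, L1-HIT, VC-HIT, VC-HIT, VC-HIT, VC-HIT]

0: 0x32 (blk 12, set 0) → MISS  vc=[]
1: 0x31 (blk 12, set 0) → L1-HIT  vc=[]
2: 0x33 (blk 12, set 0) → L1-HIT  vc=[]
3: 0x2a (blk 10, set 0) → MISS  vc=[12]
4: 0x32 (blk 12, set 0) → VC-HIT  vc=[10]
5: 0x33 (blk 12, set 0) → L1-HIT  vc=[10]
6: 0x33 (blk 12, set 0) → L1-HIT  vc=[10]
7: 0x29 (blk 10, set 0) → VC-HIT  vc=[12]
8: 0x31 (blk 12, set 0) → VC-HIT  vc=[10]
9: 0x32 (blk 12, set 0) → L1-HIT  vc=[10]
10: 0x2b (blk 10, set 0) → VC-HIT  vc=[12]
11: 0x30 (blk 12, set 0) → VC-HIT  vc=[10]
12: 0x29 (blk 10, set 0) → VC-HIT  vc=[12]
13: 0x30 (blk 12, set 0) → VC-HIT  vc=[10]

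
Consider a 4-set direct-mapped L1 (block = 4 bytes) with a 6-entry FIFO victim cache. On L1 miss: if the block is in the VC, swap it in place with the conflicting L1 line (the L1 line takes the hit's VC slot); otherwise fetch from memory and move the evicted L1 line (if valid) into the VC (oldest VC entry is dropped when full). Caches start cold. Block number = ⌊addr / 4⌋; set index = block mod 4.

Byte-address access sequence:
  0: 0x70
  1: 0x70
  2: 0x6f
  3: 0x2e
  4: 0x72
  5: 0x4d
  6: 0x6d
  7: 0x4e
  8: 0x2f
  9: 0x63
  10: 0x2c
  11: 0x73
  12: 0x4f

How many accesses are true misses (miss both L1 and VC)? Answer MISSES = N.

MISSES = 5

#0 0x70→b28/s0 MISS; vc=[]
#1 0x70→b28/s0 L1-HIT; vc=[]
#2 0x6f→b27/s3 MISS; vc=[]
#3 0x2e→b11/s3 MISS; vc=[27]
#4 0x72→b28/s0 L1-HIT; vc=[27]
#5 0x4d→b19/s3 MISS; vc=[27,11]
#6 0x6d→b27/s3 VC-HIT; vc=[19,11]
#7 0x4e→b19/s3 VC-HIT; vc=[27,11]
#8 0x2f→b11/s3 VC-HIT; vc=[27,19]
#9 0x63→b24/s0 MISS; vc=[27,19,28]
#10 0x2c→b11/s3 L1-HIT; vc=[27,19,28]
#11 0x73→b28/s0 VC-HIT; vc=[27,19,24]
#12 0x4f→b19/s3 VC-HIT; vc=[27,11,24]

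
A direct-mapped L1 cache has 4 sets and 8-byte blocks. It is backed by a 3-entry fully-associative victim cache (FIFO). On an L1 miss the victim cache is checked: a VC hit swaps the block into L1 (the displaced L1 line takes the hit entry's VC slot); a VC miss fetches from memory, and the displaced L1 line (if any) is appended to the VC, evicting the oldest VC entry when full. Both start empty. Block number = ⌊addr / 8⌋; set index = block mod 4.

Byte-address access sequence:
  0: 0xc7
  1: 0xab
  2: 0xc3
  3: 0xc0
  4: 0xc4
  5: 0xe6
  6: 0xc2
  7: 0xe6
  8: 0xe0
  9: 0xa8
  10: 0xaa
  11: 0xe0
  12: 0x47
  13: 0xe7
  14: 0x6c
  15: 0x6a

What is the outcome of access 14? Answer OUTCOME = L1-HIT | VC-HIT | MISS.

OUTCOME = MISS

0: 0xc7 (blk 24, set 0) → MISS  vc=[]
1: 0xab (blk 21, set 1) → MISS  vc=[]
2: 0xc3 (blk 24, set 0) → L1-HIT  vc=[]
3: 0xc0 (blk 24, set 0) → L1-HIT  vc=[]
4: 0xc4 (blk 24, set 0) → L1-HIT  vc=[]
5: 0xe6 (blk 28, set 0) → MISS  vc=[24]
6: 0xc2 (blk 24, set 0) → VC-HIT  vc=[28]
7: 0xe6 (blk 28, set 0) → VC-HIT  vc=[24]
8: 0xe0 (blk 28, set 0) → L1-HIT  vc=[24]
9: 0xa8 (blk 21, set 1) → L1-HIT  vc=[24]
10: 0xaa (blk 21, set 1) → L1-HIT  vc=[24]
11: 0xe0 (blk 28, set 0) → L1-HIT  vc=[24]
12: 0x47 (blk 8, set 0) → MISS  vc=[24, 28]
13: 0xe7 (blk 28, set 0) → VC-HIT  vc=[24, 8]
14: 0x6c (blk 13, set 1) → MISS  vc=[24, 8, 21]
15: 0x6a (blk 13, set 1) → L1-HIT  vc=[24, 8, 21]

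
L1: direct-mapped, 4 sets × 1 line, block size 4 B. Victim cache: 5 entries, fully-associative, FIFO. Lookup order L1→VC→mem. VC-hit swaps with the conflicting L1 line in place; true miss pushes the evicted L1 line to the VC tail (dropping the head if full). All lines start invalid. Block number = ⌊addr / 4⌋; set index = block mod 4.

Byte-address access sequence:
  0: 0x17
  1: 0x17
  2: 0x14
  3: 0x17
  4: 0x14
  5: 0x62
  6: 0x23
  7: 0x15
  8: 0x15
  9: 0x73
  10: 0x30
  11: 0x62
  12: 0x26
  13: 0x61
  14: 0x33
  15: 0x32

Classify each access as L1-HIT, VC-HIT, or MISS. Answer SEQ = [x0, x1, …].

SEQ = [MISS, L1-HIT, L1-HIT, L1-HIT, L1-HIT, MISS, MISS, L1-HIT, L1-HIT, MISS, MISS, VC-HIT, MISS, L1-HIT, VC-HIT, L1-HIT]

#0 0x17→b5/s1 MISS; vc=[]
#1 0x17→b5/s1 L1-HIT; vc=[]
#2 0x14→b5/s1 L1-HIT; vc=[]
#3 0x17→b5/s1 L1-HIT; vc=[]
#4 0x14→b5/s1 L1-HIT; vc=[]
#5 0x62→b24/s0 MISS; vc=[]
#6 0x23→b8/s0 MISS; vc=[24]
#7 0x15→b5/s1 L1-HIT; vc=[24]
#8 0x15→b5/s1 L1-HIT; vc=[24]
#9 0x73→b28/s0 MISS; vc=[24,8]
#10 0x30→b12/s0 MISS; vc=[24,8,28]
#11 0x62→b24/s0 VC-HIT; vc=[12,8,28]
#12 0x26→b9/s1 MISS; vc=[12,8,28,5]
#13 0x61→b24/s0 L1-HIT; vc=[12,8,28,5]
#14 0x33→b12/s0 VC-HIT; vc=[24,8,28,5]
#15 0x32→b12/s0 L1-HIT; vc=[24,8,28,5]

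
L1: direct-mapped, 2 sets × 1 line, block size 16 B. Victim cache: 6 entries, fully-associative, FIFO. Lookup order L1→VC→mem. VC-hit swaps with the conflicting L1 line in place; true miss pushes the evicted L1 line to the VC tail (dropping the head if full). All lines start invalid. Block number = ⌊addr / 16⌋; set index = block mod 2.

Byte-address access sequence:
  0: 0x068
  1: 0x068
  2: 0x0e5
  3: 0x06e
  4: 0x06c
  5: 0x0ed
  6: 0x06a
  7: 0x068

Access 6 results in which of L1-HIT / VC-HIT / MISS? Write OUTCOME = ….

OUTCOME = VC-HIT

  [0] addr=0x68 blk=6 s=0: MISS | VC []
  [1] addr=0x68 blk=6 s=0: L1-HIT | VC []
  [2] addr=0xe5 blk=14 s=0: MISS | VC [6]
  [3] addr=0x6e blk=6 s=0: VC-HIT | VC [14]
  [4] addr=0x6c blk=6 s=0: L1-HIT | VC [14]
  [5] addr=0xed blk=14 s=0: VC-HIT | VC [6]
  [6] addr=0x6a blk=6 s=0: VC-HIT | VC [14]
  [7] addr=0x68 blk=6 s=0: L1-HIT | VC [14]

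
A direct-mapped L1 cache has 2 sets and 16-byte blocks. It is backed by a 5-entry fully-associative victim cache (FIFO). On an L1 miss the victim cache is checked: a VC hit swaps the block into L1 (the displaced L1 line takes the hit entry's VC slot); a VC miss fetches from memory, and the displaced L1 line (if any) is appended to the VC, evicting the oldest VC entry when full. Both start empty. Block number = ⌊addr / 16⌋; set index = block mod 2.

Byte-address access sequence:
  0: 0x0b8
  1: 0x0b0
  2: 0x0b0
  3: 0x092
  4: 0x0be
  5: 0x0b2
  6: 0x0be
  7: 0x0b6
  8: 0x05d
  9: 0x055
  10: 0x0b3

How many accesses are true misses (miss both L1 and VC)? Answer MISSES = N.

MISSES = 3

  [0] addr=0xb8 blk=11 s=1: MISS | VC []
  [1] addr=0xb0 blk=11 s=1: L1-HIT | VC []
  [2] addr=0xb0 blk=11 s=1: L1-HIT | VC []
  [3] addr=0x92 blk=9 s=1: MISS | VC [11]
  [4] addr=0xbe blk=11 s=1: VC-HIT | VC [9]
  [5] addr=0xb2 blk=11 s=1: L1-HIT | VC [9]
  [6] addr=0xbe blk=11 s=1: L1-HIT | VC [9]
  [7] addr=0xb6 blk=11 s=1: L1-HIT | VC [9]
  [8] addr=0x5d blk=5 s=1: MISS | VC [9, 11]
  [9] addr=0x55 blk=5 s=1: L1-HIT | VC [9, 11]
  [10] addr=0xb3 blk=11 s=1: VC-HIT | VC [9, 5]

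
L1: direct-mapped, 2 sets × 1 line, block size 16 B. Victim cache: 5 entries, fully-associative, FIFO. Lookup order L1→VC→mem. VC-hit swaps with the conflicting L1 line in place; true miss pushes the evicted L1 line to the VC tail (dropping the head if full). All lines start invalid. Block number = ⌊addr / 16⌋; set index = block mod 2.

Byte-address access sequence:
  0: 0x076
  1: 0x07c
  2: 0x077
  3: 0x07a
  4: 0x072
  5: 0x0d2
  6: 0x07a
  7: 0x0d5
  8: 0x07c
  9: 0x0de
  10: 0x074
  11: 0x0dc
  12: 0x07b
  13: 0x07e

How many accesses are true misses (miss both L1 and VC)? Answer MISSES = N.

MISSES = 2

0: 0x76 (blk 7, set 1) → MISS  vc=[]
1: 0x7c (blk 7, set 1) → L1-HIT  vc=[]
2: 0x77 (blk 7, set 1) → L1-HIT  vc=[]
3: 0x7a (blk 7, set 1) → L1-HIT  vc=[]
4: 0x72 (blk 7, set 1) → L1-HIT  vc=[]
5: 0xd2 (blk 13, set 1) → MISS  vc=[7]
6: 0x7a (blk 7, set 1) → VC-HIT  vc=[13]
7: 0xd5 (blk 13, set 1) → VC-HIT  vc=[7]
8: 0x7c (blk 7, set 1) → VC-HIT  vc=[13]
9: 0xde (blk 13, set 1) → VC-HIT  vc=[7]
10: 0x74 (blk 7, set 1) → VC-HIT  vc=[13]
11: 0xdc (blk 13, set 1) → VC-HIT  vc=[7]
12: 0x7b (blk 7, set 1) → VC-HIT  vc=[13]
13: 0x7e (blk 7, set 1) → L1-HIT  vc=[13]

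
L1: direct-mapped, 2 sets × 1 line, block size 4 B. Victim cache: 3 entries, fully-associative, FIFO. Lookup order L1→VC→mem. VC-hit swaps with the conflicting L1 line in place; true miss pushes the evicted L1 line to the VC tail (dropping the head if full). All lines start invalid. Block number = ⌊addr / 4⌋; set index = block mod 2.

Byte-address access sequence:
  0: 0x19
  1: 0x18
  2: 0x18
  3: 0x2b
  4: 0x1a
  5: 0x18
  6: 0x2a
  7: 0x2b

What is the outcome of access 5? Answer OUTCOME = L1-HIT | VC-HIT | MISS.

0: 0x19 (blk 6, set 0) → MISS  vc=[]
1: 0x18 (blk 6, set 0) → L1-HIT  vc=[]
2: 0x18 (blk 6, set 0) → L1-HIT  vc=[]
3: 0x2b (blk 10, set 0) → MISS  vc=[6]
4: 0x1a (blk 6, set 0) → VC-HIT  vc=[10]
5: 0x18 (blk 6, set 0) → L1-HIT  vc=[10]
6: 0x2a (blk 10, set 0) → VC-HIT  vc=[6]
7: 0x2b (blk 10, set 0) → L1-HIT  vc=[6]

OUTCOME = L1-HIT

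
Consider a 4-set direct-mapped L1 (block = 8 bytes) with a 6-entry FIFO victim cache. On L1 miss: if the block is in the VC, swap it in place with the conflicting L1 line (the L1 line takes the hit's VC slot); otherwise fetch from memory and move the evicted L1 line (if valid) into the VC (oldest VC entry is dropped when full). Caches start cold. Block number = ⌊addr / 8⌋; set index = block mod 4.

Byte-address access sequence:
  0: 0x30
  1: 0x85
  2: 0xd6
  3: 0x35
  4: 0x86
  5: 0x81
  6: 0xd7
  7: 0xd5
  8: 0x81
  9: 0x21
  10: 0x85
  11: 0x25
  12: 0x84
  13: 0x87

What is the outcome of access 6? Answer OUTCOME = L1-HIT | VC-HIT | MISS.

OUTCOME = VC-HIT

#0 0x30→b6/s2 MISS; vc=[]
#1 0x85→b16/s0 MISS; vc=[]
#2 0xd6→b26/s2 MISS; vc=[6]
#3 0x35→b6/s2 VC-HIT; vc=[26]
#4 0x86→b16/s0 L1-HIT; vc=[26]
#5 0x81→b16/s0 L1-HIT; vc=[26]
#6 0xd7→b26/s2 VC-HIT; vc=[6]
#7 0xd5→b26/s2 L1-HIT; vc=[6]
#8 0x81→b16/s0 L1-HIT; vc=[6]
#9 0x21→b4/s0 MISS; vc=[6,16]
#10 0x85→b16/s0 VC-HIT; vc=[6,4]
#11 0x25→b4/s0 VC-HIT; vc=[6,16]
#12 0x84→b16/s0 VC-HIT; vc=[6,4]
#13 0x87→b16/s0 L1-HIT; vc=[6,4]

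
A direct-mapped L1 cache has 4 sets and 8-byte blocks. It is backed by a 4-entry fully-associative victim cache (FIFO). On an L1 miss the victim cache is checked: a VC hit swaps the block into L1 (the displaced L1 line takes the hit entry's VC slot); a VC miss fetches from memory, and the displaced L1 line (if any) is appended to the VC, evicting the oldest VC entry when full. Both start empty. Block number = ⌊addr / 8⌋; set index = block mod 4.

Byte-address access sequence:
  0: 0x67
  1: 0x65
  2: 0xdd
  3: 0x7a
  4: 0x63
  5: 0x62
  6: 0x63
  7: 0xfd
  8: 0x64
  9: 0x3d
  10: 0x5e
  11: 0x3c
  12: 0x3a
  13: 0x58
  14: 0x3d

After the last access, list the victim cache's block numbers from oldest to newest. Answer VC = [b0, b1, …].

VC = [27, 15, 31, 11]

0: 0x67 (blk 12, set 0) → MISS  vc=[]
1: 0x65 (blk 12, set 0) → L1-HIT  vc=[]
2: 0xdd (blk 27, set 3) → MISS  vc=[]
3: 0x7a (blk 15, set 3) → MISS  vc=[27]
4: 0x63 (blk 12, set 0) → L1-HIT  vc=[27]
5: 0x62 (blk 12, set 0) → L1-HIT  vc=[27]
6: 0x63 (blk 12, set 0) → L1-HIT  vc=[27]
7: 0xfd (blk 31, set 3) → MISS  vc=[27, 15]
8: 0x64 (blk 12, set 0) → L1-HIT  vc=[27, 15]
9: 0x3d (blk 7, set 3) → MISS  vc=[27, 15, 31]
10: 0x5e (blk 11, set 3) → MISS  vc=[27, 15, 31, 7]
11: 0x3c (blk 7, set 3) → VC-HIT  vc=[27, 15, 31, 11]
12: 0x3a (blk 7, set 3) → L1-HIT  vc=[27, 15, 31, 11]
13: 0x58 (blk 11, set 3) → VC-HIT  vc=[27, 15, 31, 7]
14: 0x3d (blk 7, set 3) → VC-HIT  vc=[27, 15, 31, 11]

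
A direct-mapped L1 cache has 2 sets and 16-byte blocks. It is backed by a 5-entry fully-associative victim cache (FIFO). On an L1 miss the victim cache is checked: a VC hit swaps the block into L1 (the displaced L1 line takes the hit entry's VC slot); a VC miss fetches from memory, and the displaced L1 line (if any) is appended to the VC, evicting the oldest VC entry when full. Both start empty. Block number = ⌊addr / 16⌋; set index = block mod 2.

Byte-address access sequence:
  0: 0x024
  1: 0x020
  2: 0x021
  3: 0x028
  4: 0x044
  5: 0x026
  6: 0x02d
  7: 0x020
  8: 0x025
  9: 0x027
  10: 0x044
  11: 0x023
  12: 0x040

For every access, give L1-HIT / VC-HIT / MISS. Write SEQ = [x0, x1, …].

SEQ = [MISS, L1-HIT, L1-HIT, L1-HIT, MISS, VC-HIT, L1-HIT, L1-HIT, L1-HIT, L1-HIT, VC-HIT, VC-HIT, VC-HIT]

#0 0x24→b2/s0 MISS; vc=[]
#1 0x20→b2/s0 L1-HIT; vc=[]
#2 0x21→b2/s0 L1-HIT; vc=[]
#3 0x28→b2/s0 L1-HIT; vc=[]
#4 0x44→b4/s0 MISS; vc=[2]
#5 0x26→b2/s0 VC-HIT; vc=[4]
#6 0x2d→b2/s0 L1-HIT; vc=[4]
#7 0x20→b2/s0 L1-HIT; vc=[4]
#8 0x25→b2/s0 L1-HIT; vc=[4]
#9 0x27→b2/s0 L1-HIT; vc=[4]
#10 0x44→b4/s0 VC-HIT; vc=[2]
#11 0x23→b2/s0 VC-HIT; vc=[4]
#12 0x40→b4/s0 VC-HIT; vc=[2]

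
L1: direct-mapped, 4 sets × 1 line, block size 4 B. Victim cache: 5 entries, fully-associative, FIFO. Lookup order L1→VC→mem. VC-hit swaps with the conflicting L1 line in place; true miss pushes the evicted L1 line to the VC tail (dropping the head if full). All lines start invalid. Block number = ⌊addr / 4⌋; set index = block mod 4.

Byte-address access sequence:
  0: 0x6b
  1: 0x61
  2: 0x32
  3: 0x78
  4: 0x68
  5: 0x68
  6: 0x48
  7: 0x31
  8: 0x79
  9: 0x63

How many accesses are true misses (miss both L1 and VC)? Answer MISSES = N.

  [0] addr=0x6b blk=26 s=2: MISS | VC []
  [1] addr=0x61 blk=24 s=0: MISS | VC []
  [2] addr=0x32 blk=12 s=0: MISS | VC [24]
  [3] addr=0x78 blk=30 s=2: MISS | VC [24, 26]
  [4] addr=0x68 blk=26 s=2: VC-HIT | VC [24, 30]
  [5] addr=0x68 blk=26 s=2: L1-HIT | VC [24, 30]
  [6] addr=0x48 blk=18 s=2: MISS | VC [24, 30, 26]
  [7] addr=0x31 blk=12 s=0: L1-HIT | VC [24, 30, 26]
  [8] addr=0x79 blk=30 s=2: VC-HIT | VC [24, 18, 26]
  [9] addr=0x63 blk=24 s=0: VC-HIT | VC [12, 18, 26]

MISSES = 5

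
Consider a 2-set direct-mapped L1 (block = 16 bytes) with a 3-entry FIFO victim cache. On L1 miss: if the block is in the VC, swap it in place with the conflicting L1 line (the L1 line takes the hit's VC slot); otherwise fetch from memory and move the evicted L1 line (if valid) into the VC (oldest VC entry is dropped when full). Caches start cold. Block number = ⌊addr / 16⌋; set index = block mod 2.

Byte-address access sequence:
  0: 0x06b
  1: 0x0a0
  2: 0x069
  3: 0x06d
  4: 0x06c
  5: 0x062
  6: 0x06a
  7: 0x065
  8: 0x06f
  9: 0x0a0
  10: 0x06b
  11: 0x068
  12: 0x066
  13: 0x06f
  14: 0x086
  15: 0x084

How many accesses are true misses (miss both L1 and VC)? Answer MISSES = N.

0: 0x6b (blk 6, set 0) → MISS  vc=[]
1: 0xa0 (blk 10, set 0) → MISS  vc=[6]
2: 0x69 (blk 6, set 0) → VC-HIT  vc=[10]
3: 0x6d (blk 6, set 0) → L1-HIT  vc=[10]
4: 0x6c (blk 6, set 0) → L1-HIT  vc=[10]
5: 0x62 (blk 6, set 0) → L1-HIT  vc=[10]
6: 0x6a (blk 6, set 0) → L1-HIT  vc=[10]
7: 0x65 (blk 6, set 0) → L1-HIT  vc=[10]
8: 0x6f (blk 6, set 0) → L1-HIT  vc=[10]
9: 0xa0 (blk 10, set 0) → VC-HIT  vc=[6]
10: 0x6b (blk 6, set 0) → VC-HIT  vc=[10]
11: 0x68 (blk 6, set 0) → L1-HIT  vc=[10]
12: 0x66 (blk 6, set 0) → L1-HIT  vc=[10]
13: 0x6f (blk 6, set 0) → L1-HIT  vc=[10]
14: 0x86 (blk 8, set 0) → MISS  vc=[10, 6]
15: 0x84 (blk 8, set 0) → L1-HIT  vc=[10, 6]

MISSES = 3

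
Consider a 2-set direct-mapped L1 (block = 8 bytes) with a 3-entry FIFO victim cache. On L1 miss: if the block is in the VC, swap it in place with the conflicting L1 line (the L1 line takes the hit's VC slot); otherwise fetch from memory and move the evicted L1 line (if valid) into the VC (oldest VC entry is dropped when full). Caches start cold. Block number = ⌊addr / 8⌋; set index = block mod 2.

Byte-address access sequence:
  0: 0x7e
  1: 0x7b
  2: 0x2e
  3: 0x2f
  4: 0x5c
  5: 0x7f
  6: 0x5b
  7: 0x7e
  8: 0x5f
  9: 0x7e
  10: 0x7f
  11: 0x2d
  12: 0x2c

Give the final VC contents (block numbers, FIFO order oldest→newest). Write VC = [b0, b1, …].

  [0] addr=0x7e blk=15 s=1: MISS | VC []
  [1] addr=0x7b blk=15 s=1: L1-HIT | VC []
  [2] addr=0x2e blk=5 s=1: MISS | VC [15]
  [3] addr=0x2f blk=5 s=1: L1-HIT | VC [15]
  [4] addr=0x5c blk=11 s=1: MISS | VC [15, 5]
  [5] addr=0x7f blk=15 s=1: VC-HIT | VC [11, 5]
  [6] addr=0x5b blk=11 s=1: VC-HIT | VC [15, 5]
  [7] addr=0x7e blk=15 s=1: VC-HIT | VC [11, 5]
  [8] addr=0x5f blk=11 s=1: VC-HIT | VC [15, 5]
  [9] addr=0x7e blk=15 s=1: VC-HIT | VC [11, 5]
  [10] addr=0x7f blk=15 s=1: L1-HIT | VC [11, 5]
  [11] addr=0x2d blk=5 s=1: VC-HIT | VC [11, 15]
  [12] addr=0x2c blk=5 s=1: L1-HIT | VC [11, 15]

VC = [11, 15]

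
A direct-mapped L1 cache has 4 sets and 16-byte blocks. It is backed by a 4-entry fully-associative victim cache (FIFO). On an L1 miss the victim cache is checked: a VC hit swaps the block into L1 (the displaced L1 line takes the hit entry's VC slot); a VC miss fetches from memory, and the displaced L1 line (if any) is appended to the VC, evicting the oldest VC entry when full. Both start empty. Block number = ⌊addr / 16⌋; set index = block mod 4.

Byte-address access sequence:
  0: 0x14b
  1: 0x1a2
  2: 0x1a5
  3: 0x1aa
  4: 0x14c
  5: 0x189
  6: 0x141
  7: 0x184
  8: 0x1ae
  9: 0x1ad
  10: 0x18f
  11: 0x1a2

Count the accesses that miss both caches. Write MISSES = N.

  [0] addr=0x14b blk=20 s=0: MISS | VC []
  [1] addr=0x1a2 blk=26 s=2: MISS | VC []
  [2] addr=0x1a5 blk=26 s=2: L1-HIT | VC []
  [3] addr=0x1aa blk=26 s=2: L1-HIT | VC []
  [4] addr=0x14c blk=20 s=0: L1-HIT | VC []
  [5] addr=0x189 blk=24 s=0: MISS | VC [20]
  [6] addr=0x141 blk=20 s=0: VC-HIT | VC [24]
  [7] addr=0x184 blk=24 s=0: VC-HIT | VC [20]
  [8] addr=0x1ae blk=26 s=2: L1-HIT | VC [20]
  [9] addr=0x1ad blk=26 s=2: L1-HIT | VC [20]
  [10] addr=0x18f blk=24 s=0: L1-HIT | VC [20]
  [11] addr=0x1a2 blk=26 s=2: L1-HIT | VC [20]

MISSES = 3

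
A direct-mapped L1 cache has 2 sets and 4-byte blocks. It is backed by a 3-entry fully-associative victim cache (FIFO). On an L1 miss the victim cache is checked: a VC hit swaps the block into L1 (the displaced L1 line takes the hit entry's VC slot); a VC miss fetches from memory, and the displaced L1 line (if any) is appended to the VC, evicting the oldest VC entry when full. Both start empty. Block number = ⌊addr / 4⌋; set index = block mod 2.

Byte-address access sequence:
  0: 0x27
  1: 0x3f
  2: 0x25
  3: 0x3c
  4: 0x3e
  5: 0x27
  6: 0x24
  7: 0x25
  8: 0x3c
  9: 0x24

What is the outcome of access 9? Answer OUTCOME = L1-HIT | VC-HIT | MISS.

OUTCOME = VC-HIT

  [0] addr=0x27 blk=9 s=1: MISS | VC []
  [1] addr=0x3f blk=15 s=1: MISS | VC [9]
  [2] addr=0x25 blk=9 s=1: VC-HIT | VC [15]
  [3] addr=0x3c blk=15 s=1: VC-HIT | VC [9]
  [4] addr=0x3e blk=15 s=1: L1-HIT | VC [9]
  [5] addr=0x27 blk=9 s=1: VC-HIT | VC [15]
  [6] addr=0x24 blk=9 s=1: L1-HIT | VC [15]
  [7] addr=0x25 blk=9 s=1: L1-HIT | VC [15]
  [8] addr=0x3c blk=15 s=1: VC-HIT | VC [9]
  [9] addr=0x24 blk=9 s=1: VC-HIT | VC [15]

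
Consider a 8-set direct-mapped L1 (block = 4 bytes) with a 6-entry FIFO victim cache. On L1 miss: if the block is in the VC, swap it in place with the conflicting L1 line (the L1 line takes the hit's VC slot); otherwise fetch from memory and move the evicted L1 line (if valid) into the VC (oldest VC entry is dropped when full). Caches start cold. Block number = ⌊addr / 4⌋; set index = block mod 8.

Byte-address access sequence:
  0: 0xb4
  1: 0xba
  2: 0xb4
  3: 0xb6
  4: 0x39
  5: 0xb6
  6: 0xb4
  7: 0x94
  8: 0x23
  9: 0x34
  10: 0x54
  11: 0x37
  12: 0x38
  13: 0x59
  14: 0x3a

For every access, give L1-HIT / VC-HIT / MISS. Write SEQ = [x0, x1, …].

SEQ = [MISS, MISS, L1-HIT, L1-HIT, MISS, L1-HIT, L1-HIT, MISS, MISS, MISS, MISS, VC-HIT, L1-HIT, MISS, VC-HIT]

#0 0xb4→b45/s5 MISS; vc=[]
#1 0xba→b46/s6 MISS; vc=[]
#2 0xb4→b45/s5 L1-HIT; vc=[]
#3 0xb6→b45/s5 L1-HIT; vc=[]
#4 0x39→b14/s6 MISS; vc=[46]
#5 0xb6→b45/s5 L1-HIT; vc=[46]
#6 0xb4→b45/s5 L1-HIT; vc=[46]
#7 0x94→b37/s5 MISS; vc=[46,45]
#8 0x23→b8/s0 MISS; vc=[46,45]
#9 0x34→b13/s5 MISS; vc=[46,45,37]
#10 0x54→b21/s5 MISS; vc=[46,45,37,13]
#11 0x37→b13/s5 VC-HIT; vc=[46,45,37,21]
#12 0x38→b14/s6 L1-HIT; vc=[46,45,37,21]
#13 0x59→b22/s6 MISS; vc=[46,45,37,21,14]
#14 0x3a→b14/s6 VC-HIT; vc=[46,45,37,21,22]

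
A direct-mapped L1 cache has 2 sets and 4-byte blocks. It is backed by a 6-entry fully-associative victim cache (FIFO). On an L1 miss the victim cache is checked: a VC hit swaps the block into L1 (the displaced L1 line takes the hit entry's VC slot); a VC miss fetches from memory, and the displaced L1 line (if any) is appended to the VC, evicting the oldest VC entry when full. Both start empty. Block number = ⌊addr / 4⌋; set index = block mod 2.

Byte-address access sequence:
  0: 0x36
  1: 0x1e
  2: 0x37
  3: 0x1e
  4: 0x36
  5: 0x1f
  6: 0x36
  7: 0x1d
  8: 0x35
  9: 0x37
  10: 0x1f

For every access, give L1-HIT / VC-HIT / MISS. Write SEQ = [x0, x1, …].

SEQ = [MISS, MISS, VC-HIT, VC-HIT, VC-HIT, VC-HIT, VC-HIT, VC-HIT, VC-HIT, L1-HIT, VC-HIT]

#0 0x36→b13/s1 MISS; vc=[]
#1 0x1e→b7/s1 MISS; vc=[13]
#2 0x37→b13/s1 VC-HIT; vc=[7]
#3 0x1e→b7/s1 VC-HIT; vc=[13]
#4 0x36→b13/s1 VC-HIT; vc=[7]
#5 0x1f→b7/s1 VC-HIT; vc=[13]
#6 0x36→b13/s1 VC-HIT; vc=[7]
#7 0x1d→b7/s1 VC-HIT; vc=[13]
#8 0x35→b13/s1 VC-HIT; vc=[7]
#9 0x37→b13/s1 L1-HIT; vc=[7]
#10 0x1f→b7/s1 VC-HIT; vc=[13]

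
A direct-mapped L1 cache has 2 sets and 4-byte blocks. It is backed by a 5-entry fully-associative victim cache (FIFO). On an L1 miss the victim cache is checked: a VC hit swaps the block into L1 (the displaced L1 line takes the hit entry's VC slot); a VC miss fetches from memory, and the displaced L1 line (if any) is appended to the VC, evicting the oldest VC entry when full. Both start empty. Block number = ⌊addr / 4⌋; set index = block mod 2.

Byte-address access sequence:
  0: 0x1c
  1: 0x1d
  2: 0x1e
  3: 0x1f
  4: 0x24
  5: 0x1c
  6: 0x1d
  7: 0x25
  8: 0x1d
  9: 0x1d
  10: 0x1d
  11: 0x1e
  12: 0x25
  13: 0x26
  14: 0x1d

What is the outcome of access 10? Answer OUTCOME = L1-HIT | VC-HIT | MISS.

0: 0x1c (blk 7, set 1) → MISS  vc=[]
1: 0x1d (blk 7, set 1) → L1-HIT  vc=[]
2: 0x1e (blk 7, set 1) → L1-HIT  vc=[]
3: 0x1f (blk 7, set 1) → L1-HIT  vc=[]
4: 0x24 (blk 9, set 1) → MISS  vc=[7]
5: 0x1c (blk 7, set 1) → VC-HIT  vc=[9]
6: 0x1d (blk 7, set 1) → L1-HIT  vc=[9]
7: 0x25 (blk 9, set 1) → VC-HIT  vc=[7]
8: 0x1d (blk 7, set 1) → VC-HIT  vc=[9]
9: 0x1d (blk 7, set 1) → L1-HIT  vc=[9]
10: 0x1d (blk 7, set 1) → L1-HIT  vc=[9]
11: 0x1e (blk 7, set 1) → L1-HIT  vc=[9]
12: 0x25 (blk 9, set 1) → VC-HIT  vc=[7]
13: 0x26 (blk 9, set 1) → L1-HIT  vc=[7]
14: 0x1d (blk 7, set 1) → VC-HIT  vc=[9]

OUTCOME = L1-HIT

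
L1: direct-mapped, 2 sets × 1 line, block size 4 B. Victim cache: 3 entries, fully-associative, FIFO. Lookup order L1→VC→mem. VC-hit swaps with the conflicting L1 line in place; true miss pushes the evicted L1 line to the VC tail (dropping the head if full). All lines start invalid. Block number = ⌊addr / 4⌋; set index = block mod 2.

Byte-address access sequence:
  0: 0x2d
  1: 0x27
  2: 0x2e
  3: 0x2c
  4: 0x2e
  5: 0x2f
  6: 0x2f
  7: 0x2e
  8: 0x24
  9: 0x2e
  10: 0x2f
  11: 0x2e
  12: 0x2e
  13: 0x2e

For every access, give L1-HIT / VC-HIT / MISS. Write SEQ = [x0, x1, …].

0: 0x2d (blk 11, set 1) → MISS  vc=[]
1: 0x27 (blk 9, set 1) → MISS  vc=[11]
2: 0x2e (blk 11, set 1) → VC-HIT  vc=[9]
3: 0x2c (blk 11, set 1) → L1-HIT  vc=[9]
4: 0x2e (blk 11, set 1) → L1-HIT  vc=[9]
5: 0x2f (blk 11, set 1) → L1-HIT  vc=[9]
6: 0x2f (blk 11, set 1) → L1-HIT  vc=[9]
7: 0x2e (blk 11, set 1) → L1-HIT  vc=[9]
8: 0x24 (blk 9, set 1) → VC-HIT  vc=[11]
9: 0x2e (blk 11, set 1) → VC-HIT  vc=[9]
10: 0x2f (blk 11, set 1) → L1-HIT  vc=[9]
11: 0x2e (blk 11, set 1) → L1-HIT  vc=[9]
12: 0x2e (blk 11, set 1) → L1-HIT  vc=[9]
13: 0x2e (blk 11, set 1) → L1-HIT  vc=[9]

SEQ = [MISS, MISS, VC-HIT, L1-HIT, L1-HIT, L1-HIT, L1-HIT, L1-HIT, VC-HIT, VC-HIT, L1-HIT, L1-HIT, L1-HIT, L1-HIT]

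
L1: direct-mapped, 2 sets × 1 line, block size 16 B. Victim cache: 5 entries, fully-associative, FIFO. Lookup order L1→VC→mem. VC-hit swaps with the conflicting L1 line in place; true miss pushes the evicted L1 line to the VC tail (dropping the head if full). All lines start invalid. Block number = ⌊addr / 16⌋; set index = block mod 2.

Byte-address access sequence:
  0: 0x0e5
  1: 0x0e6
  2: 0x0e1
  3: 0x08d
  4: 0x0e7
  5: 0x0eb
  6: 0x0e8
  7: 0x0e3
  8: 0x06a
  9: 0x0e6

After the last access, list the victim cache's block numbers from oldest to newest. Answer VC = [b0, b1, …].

0: 0xe5 (blk 14, set 0) → MISS  vc=[]
1: 0xe6 (blk 14, set 0) → L1-HIT  vc=[]
2: 0xe1 (blk 14, set 0) → L1-HIT  vc=[]
3: 0x8d (blk 8, set 0) → MISS  vc=[14]
4: 0xe7 (blk 14, set 0) → VC-HIT  vc=[8]
5: 0xeb (blk 14, set 0) → L1-HIT  vc=[8]
6: 0xe8 (blk 14, set 0) → L1-HIT  vc=[8]
7: 0xe3 (blk 14, set 0) → L1-HIT  vc=[8]
8: 0x6a (blk 6, set 0) → MISS  vc=[8, 14]
9: 0xe6 (blk 14, set 0) → VC-HIT  vc=[8, 6]

VC = [8, 6]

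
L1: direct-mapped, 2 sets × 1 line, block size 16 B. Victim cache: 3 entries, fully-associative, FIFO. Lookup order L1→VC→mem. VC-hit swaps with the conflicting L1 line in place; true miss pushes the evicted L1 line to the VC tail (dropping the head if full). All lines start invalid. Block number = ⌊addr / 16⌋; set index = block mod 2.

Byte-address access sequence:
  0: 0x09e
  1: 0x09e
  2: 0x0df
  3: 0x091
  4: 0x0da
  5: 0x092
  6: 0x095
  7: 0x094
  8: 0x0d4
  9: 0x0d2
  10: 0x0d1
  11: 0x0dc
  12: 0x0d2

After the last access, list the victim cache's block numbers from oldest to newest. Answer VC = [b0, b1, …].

VC = [9]

  [0] addr=0x9e blk=9 s=1: MISS | VC []
  [1] addr=0x9e blk=9 s=1: L1-HIT | VC []
  [2] addr=0xdf blk=13 s=1: MISS | VC [9]
  [3] addr=0x91 blk=9 s=1: VC-HIT | VC [13]
  [4] addr=0xda blk=13 s=1: VC-HIT | VC [9]
  [5] addr=0x92 blk=9 s=1: VC-HIT | VC [13]
  [6] addr=0x95 blk=9 s=1: L1-HIT | VC [13]
  [7] addr=0x94 blk=9 s=1: L1-HIT | VC [13]
  [8] addr=0xd4 blk=13 s=1: VC-HIT | VC [9]
  [9] addr=0xd2 blk=13 s=1: L1-HIT | VC [9]
  [10] addr=0xd1 blk=13 s=1: L1-HIT | VC [9]
  [11] addr=0xdc blk=13 s=1: L1-HIT | VC [9]
  [12] addr=0xd2 blk=13 s=1: L1-HIT | VC [9]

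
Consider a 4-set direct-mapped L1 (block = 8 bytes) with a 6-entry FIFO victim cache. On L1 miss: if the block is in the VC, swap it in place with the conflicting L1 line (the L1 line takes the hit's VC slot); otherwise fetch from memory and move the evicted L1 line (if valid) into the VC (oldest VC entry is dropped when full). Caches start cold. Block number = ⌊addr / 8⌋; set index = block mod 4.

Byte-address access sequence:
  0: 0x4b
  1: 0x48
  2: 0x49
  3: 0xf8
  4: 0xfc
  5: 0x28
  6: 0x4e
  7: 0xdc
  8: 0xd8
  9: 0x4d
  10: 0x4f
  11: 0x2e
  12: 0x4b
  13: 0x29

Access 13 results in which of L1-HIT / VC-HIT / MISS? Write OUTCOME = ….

OUTCOME = VC-HIT

  [0] addr=0x4b blk=9 s=1: MISS | VC []
  [1] addr=0x48 blk=9 s=1: L1-HIT | VC []
  [2] addr=0x49 blk=9 s=1: L1-HIT | VC []
  [3] addr=0xf8 blk=31 s=3: MISS | VC []
  [4] addr=0xfc blk=31 s=3: L1-HIT | VC []
  [5] addr=0x28 blk=5 s=1: MISS | VC [9]
  [6] addr=0x4e blk=9 s=1: VC-HIT | VC [5]
  [7] addr=0xdc blk=27 s=3: MISS | VC [5, 31]
  [8] addr=0xd8 blk=27 s=3: L1-HIT | VC [5, 31]
  [9] addr=0x4d blk=9 s=1: L1-HIT | VC [5, 31]
  [10] addr=0x4f blk=9 s=1: L1-HIT | VC [5, 31]
  [11] addr=0x2e blk=5 s=1: VC-HIT | VC [9, 31]
  [12] addr=0x4b blk=9 s=1: VC-HIT | VC [5, 31]
  [13] addr=0x29 blk=5 s=1: VC-HIT | VC [9, 31]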